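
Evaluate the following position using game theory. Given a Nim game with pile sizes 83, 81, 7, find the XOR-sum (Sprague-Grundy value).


We need the XOR (exclusive or) of all pile sizes.
After XOR-ing pile 1 (size 83): 0 XOR 83 = 83
After XOR-ing pile 2 (size 81): 83 XOR 81 = 2
After XOR-ing pile 3 (size 7): 2 XOR 7 = 5
The Nim-value of this position is 5.

5


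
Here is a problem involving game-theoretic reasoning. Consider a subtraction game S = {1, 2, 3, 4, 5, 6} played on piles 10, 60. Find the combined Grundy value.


Subtraction set: {1, 2, 3, 4, 5, 6}
For this subtraction set, G(n) = n mod 7 (period = max + 1 = 7).
Pile 1 (size 10): G(10) = 10 mod 7 = 3
Pile 2 (size 60): G(60) = 60 mod 7 = 4
Total Grundy value = XOR of all: 3 XOR 4 = 7

7


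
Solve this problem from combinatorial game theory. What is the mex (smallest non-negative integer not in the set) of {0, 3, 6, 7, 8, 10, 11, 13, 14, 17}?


Set = {0, 3, 6, 7, 8, 10, 11, 13, 14, 17}
0 is in the set.
1 is NOT in the set. This is the mex.
mex = 1

1


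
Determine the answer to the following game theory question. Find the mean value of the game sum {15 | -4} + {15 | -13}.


G1 = {15 | -4}, G2 = {15 | -13}
Each is a switch {a | b} with numbers a > b; its mean value is (a + b)/2, and mean value is additive over game sums: m(G1 + G2) = m(G1) + m(G2).
Mean of G1 = (15 + (-4))/2 = 11/2 = 11/2
Mean of G2 = (15 + (-13))/2 = 2/2 = 1
Mean of G1 + G2 = 11/2 + 1 = 13/2

13/2


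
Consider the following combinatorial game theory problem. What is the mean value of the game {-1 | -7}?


Game = {-1 | -7}, a switch {a | b} with numbers a > b.
Its thermograph has left wall a - t and right wall b + t, which meet at t = (a - b)/2, where both equal (a + b)/2. So the mast (mean value) is at (a + b)/2.
Mean = (-1 + (-7))/2 = -8/2 = -4

-4


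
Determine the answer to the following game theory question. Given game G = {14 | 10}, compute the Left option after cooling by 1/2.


Original game: {14 | 10} (a switch {a | b} with a > b).
Cooling by t (for t below the temperature (a - b)/2 = 2) taxes each move by t: {a | b} cooled by t is {a - t | b + t}.
Cooling amount: t = 1/2
Cooled Left option: 14 - 1/2 = 27/2
Cooled Right option: 10 + 1/2 = 21/2
Cooled game: {27/2 | 21/2}
Left option = 27/2

27/2


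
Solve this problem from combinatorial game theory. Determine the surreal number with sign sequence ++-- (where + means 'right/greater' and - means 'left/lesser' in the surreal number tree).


Sign expansion: ++--
Rule: track bounds (lo, hi), initially (-inf, +inf). On '+', the current value becomes lo and we move to the simplest number in (value, hi): value + 1 if hi = +inf, otherwise the midpoint (value + hi)/2. On '-', the current value becomes hi and we move to value - 1 if lo = -inf, otherwise the midpoint (lo + value)/2.
Start at 0.
Step 1: sign = +, move right. Bounds: (0, +inf). Value = 1
Step 2: sign = +, move right. Bounds: (1, +inf). Value = 2
Step 3: sign = -, move left. Bounds: (1, 2). Value = 3/2
Step 4: sign = -, move left. Bounds: (1, 3/2). Value = 5/4
The surreal number with sign expansion ++-- is 5/4.

5/4


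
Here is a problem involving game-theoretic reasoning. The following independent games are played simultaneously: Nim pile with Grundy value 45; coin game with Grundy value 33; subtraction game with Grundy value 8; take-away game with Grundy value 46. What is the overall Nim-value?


By the Sprague-Grundy theorem, the Grundy value of a sum of games is the XOR of individual Grundy values.
Nim pile: Grundy value = 45. Running XOR: 0 XOR 45 = 45
coin game: Grundy value = 33. Running XOR: 45 XOR 33 = 12
subtraction game: Grundy value = 8. Running XOR: 12 XOR 8 = 4
take-away game: Grundy value = 46. Running XOR: 4 XOR 46 = 42
The combined Grundy value is 42.

42


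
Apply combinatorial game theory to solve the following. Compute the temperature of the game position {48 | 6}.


The game is {48 | 6}, a switch {a | b} with numbers a > b.
Cooling {a | b} by t gives {a - t | b + t}, which stops being hot when a - t = b + t, i.e. at t = (a - b)/2. So the temperature of a switch is (a - b)/2.
Temperature = (Left option - Right option) / 2
= (48 - (6)) / 2
= 42 / 2
= 21

21


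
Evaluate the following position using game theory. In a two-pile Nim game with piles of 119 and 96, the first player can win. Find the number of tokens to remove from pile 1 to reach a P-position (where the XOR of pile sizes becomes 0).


Piles: 119 and 96
Current XOR: 119 XOR 96 = 23 (non-zero, so this is an N-position).
To make the XOR zero, we need to find a move that balances the piles.
For pile 1 (size 119): target = 119 XOR 23 = 96
We reduce pile 1 from 119 to 96.
Tokens removed: 119 - 96 = 23
Verification: 96 XOR 96 = 0

23


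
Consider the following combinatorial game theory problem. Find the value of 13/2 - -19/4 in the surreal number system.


x = 13/2, y = -19/4
Converting to common denominator: 4
x = 26/4, y = -19/4
x - y = 13/2 - -19/4 = 45/4

45/4


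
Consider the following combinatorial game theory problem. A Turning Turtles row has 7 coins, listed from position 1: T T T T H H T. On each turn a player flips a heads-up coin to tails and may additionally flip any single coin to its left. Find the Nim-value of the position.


Coins: T T T T H H T
Key fact: a single head at position k behaves exactly like a Nim heap of size k (turning it to T and optionally flipping a coin at j < k corresponds to moving the heap from k to j, or to 0), and heads combine as a disjunctive sum (two heads at the same place would cancel, matching j XOR j = 0). So the Nim-value is the XOR of the 1-indexed positions of the heads.
Face-up positions (1-indexed): [5, 6]
XOR 0 with 5: 0 XOR 5 = 5
XOR 5 with 6: 5 XOR 6 = 3
Nim-value = 3

3


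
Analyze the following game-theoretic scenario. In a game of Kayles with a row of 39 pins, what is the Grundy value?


Kayles: a move removes 1 or 2 adjacent pins from a contiguous row.
Removing pins from a row of k leaves two independent rows (a, b) with a + b = k - 1 (one pin) or a + b = k - 2 (two pins); an end removal gives a = 0.
By Sprague-Grundy, G(k) = mex{ G(a) XOR G(b) } over all these splits. G(0) = 0.
G(1): splits (0,0):0^0=0 -> mex({0}) = 1
G(2): splits (0,1):0^1=1 (0,0):0^0=0 -> mex({0, 1}) = 2
G(3): splits (0,2):0^2=2 (1,1):1^1=0 (0,1):0^1=1 -> mex({0, 1, 2}) = 3
G(4): splits (0,3):0^3=3 (1,2):1^2=3 (0,2):0^2=2 (1,1):1^1=0 -> mex({0, 2, 3}) = 1
G(5): splits (0,4):0^1=1 (1,3):1^3=2 (2,2):2^2=0 (0,3):0^3=3 (1,2):1^2=3 -> mex({0, 1, 2, 3}) = 4
G(6) = mex({0, 1, 2, 4}) = 3
G(7) = mex({0, 1, 3, 4, 5}) = 2
G(8) = mex({0, 2, 3, 5, 6}) = 1
G(9) = mex({0, 1, 2, 3, 6, 7}) = 4
G(10) = mex({0, 1, 3, 4, 5, 7}) = 2
G(11) = mex({0, 1, 2, 3, 4, 5}) = 6
G(12) = mex({0, 1, 2, 3, 5, 6, 7}) = 4
G(13) = mex({0, 2, 3, 4, 6, 7}) = 1
G(14) = mex({0, 1, 4, 5, 6, 7}) = 2
G(15) = mex({0, 1, 2, 3, 4, 5, 6}) = 7
G(16) = mex({0, 2, 3, 5, 6, 7}) = 1
G(17) = mex({0, 1, 2, 3, 5, 6, 7}) = 4
G(18) = mex({0, 1, 2, 4, 5, 6}) = 3
G(19) = mex({0, 1, 3, 4, 5, 7}) = 2
G(20) = mex({0, 2, 3, 4, 5, 6, 7}) = 1
G(21) = mex({0, 1, 2, 3, 5, 6, 7}) = 4
G(22) = mex({0, 1, 2, 3, 4, 5, 7}) = 6
G(23) = mex({0, 1, 2, 3, 4, 5, 6}) = 7
G(24) = mex({0, 1, 2, 3, 5, 6, 7}) = 4
G(25) = mex({0, 2, 3, 4, 6, 7}) = 1
G(26) = mex({0, 1, 3, 4, 5, 6, 7}) = 2
G(27) = mex({0, 1, 2, 3, 4, 5, 6, 7}) = 8
G(28) = mex({0, 1, 2, 3, 4, 6, 7, 8}) = 5
G(29) = mex({0, 1, 2, 3, 5, 6, 7, 8, 9}) = 4
G(30) = mex({0, 1, 2, 3, 4, 5, 6, 9, 10}) = 7
G(31) = mex({0, 1, 3, 4, 5, 7, 10, 11}) = 2
G(32) = mex({0, 2, 3, 4, 5, 6, 7, 9, 11}) = 1
G(33) = mex({0, 1, 2, 3, 4, 5, 6, 7, 9, 12}) = 8
G(34) = mex({0, 1, 2, 3, 4, 5, 7, 8, 11, 12}) = 6
G(35) = mex({0, 1, 2, 3, 4, 5, 6, 8, 9, 10, 11}) = 7
G(36) = mex({0, 1, 2, 3, 5, 6, 7, 9, 10}) = 4
G(37) = mex({0, 2, 3, 4, 6, 7, 9, 10, 11, 12}) = 1
G(38) = mex({0, 1, 3, 4, 5, 6, 7, 9, 10, 11, 12}) = 2
G(39) = mex({0, 1, 2, 4, 5, 6, 7, 9, 10, 12, 14}) = 3
Therefore G(39) = 3.

3


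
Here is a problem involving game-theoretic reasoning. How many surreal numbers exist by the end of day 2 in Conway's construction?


Day 0: {|} = 0 is born. Count = 1.
Day n: the number of surreal numbers born by day n is 2^(n+1) - 1.
By day 0: 2^1 - 1 = 1
By day 1: 2^2 - 1 = 3
By day 2: 2^3 - 1 = 7
By day 2: 7 surreal numbers.

7


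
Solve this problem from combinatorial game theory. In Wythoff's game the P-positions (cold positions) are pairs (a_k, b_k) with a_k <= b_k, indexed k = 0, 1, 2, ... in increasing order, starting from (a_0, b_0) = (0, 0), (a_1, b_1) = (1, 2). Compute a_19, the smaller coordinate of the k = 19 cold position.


By Wythoff's theorem, a_k = floor(k * phi) and b_k = floor(k * phi^2) = a_k + k, where phi = (1 + sqrt(5))/2 is the golden ratio.
phi = (1 + sqrt(5))/2 = 1.618034
k = 19
k * phi = 19 * 1.618034 = 30.742646
a_19 = floor(k * phi) = 30

30


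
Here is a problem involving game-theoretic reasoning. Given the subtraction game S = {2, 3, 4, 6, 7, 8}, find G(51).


The subtraction set is S = {2, 3, 4, 6, 7, 8}.
G(k) = mex{ G(k - s) : s in S, s <= k }. We compute iteratively: G(0) = 0.
G(1) = mex({}) = 0
G(2) = mex({0}) = 1
G(3) = mex({0}) = 1
G(4) = mex({0, 1}) = 2
G(5) = mex({0, 1}) = 2
G(6) = mex({0, 1, 2}) = 3
G(7) = mex({0, 1, 2}) = 3
G(8) = mex({0, 1, 2, 3}) = 4
G(9) = mex({0, 1, 2, 3}) = 4
G(10) = mex({1, 2, 3, 4}) = 0
G(11) = mex({1, 2, 3, 4}) = 0
G(12) = mex({0, 2, 3, 4}) = 1
G(13) = mex({0, 2, 3, 4}) = 1
G(14) = mex({0, 1, 3, 4}) = 2
G(15) = mex({0, 1, 3, 4}) = 2
G(16) = mex({0, 1, 2, 4}) = 3
G(17) = mex({0, 1, 2, 4}) = 3
Observe that G(10)..G(17) = 0, 0, 1, 1, 2, 2, 3, 3 repeats G(0)..G(7) = 0, 0, 1, 1, 2, 2, 3, 3.
For k >= max(S) = 8, G(k) is determined by the previous 8 values G(k-8)..G(k-1); a window of 8 consecutive values has recurred shifted by 10, so by induction G(k + 10) = G(k) for all k >= 0: the sequence is periodic from the start with period 10.
One period: G(0..9) = 0, 0, 1, 1, 2, 2, 3, 3, 4, 4.
51 mod 10 = 1, so G(51) = G(1) = 0.

0


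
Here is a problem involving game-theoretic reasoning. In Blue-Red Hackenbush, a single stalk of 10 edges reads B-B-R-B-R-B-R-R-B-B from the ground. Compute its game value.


Edges (from ground): B-B-R-B-R-B-R-R-B-B
By Berlekamp's sign-expansion rule, a Blue-Red Hackenbush stalk has the value of the surreal number whose sign sequence is the edge sequence with B -> + and R -> -.
Sign sequence: ++-+-+--++
Trace the sign expansion in the surreal number tree, starting from 0:
Edge 1: B (sign +) -> bounds (0, +inf), value = 1
Edge 2: B (sign +) -> bounds (1, +inf), value = 2
Edge 3: R (sign -) -> bounds (1, 2), value = 3/2
Edge 4: B (sign +) -> bounds (3/2, 2), value = 7/4
Edge 5: R (sign -) -> bounds (3/2, 7/4), value = 13/8
Edge 6: B (sign +) -> bounds (13/8, 7/4), value = 27/16
Edge 7: R (sign -) -> bounds (13/8, 27/16), value = 53/32
Edge 8: R (sign -) -> bounds (13/8, 53/32), value = 105/64
Edge 9: B (sign +) -> bounds (105/64, 53/32), value = 211/128
Edge 10: B (sign +) -> bounds (211/128, 53/32), value = 423/256
Game value = 423/256

423/256


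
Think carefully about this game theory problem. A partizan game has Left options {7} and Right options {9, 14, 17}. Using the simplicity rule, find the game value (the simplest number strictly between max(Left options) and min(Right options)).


Left options: {7}, max = 7
Right options: {9, 14, 17}, min = 9
All options are numbers and max(Left) < min(Right), so by the simplicity theorem the value is the simplest (earliest-born) number strictly between 7 and 9.
The only integer strictly between 7 and 9 is 8.
No non-integer in the interval can be simpler: if x is a non-integer in the interval, then floor(x) or ceil(x) also lies in the interval (the interval contains an integer), and both are proper prefixes of x's sign expansion, i.e. born earlier. So the game value is 8.
Game value = 8

8


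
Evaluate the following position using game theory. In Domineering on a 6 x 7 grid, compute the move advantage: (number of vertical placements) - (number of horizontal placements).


Board is 6 x 7 (rows x cols).
Left (vertical) placements: (rows-1) * cols = 5 * 7 = 35
Right (horizontal) placements: rows * (cols-1) = 6 * 6 = 36
Advantage = Left - Right = 35 - 36 = -1

-1


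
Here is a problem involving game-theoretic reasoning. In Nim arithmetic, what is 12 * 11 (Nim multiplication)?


Nim multiplication is bilinear over XOR: (u XOR v) * w = (u*w) XOR (v*w).
So we split each operand into its bit components and XOR the pairwise Nim products.
12 = 4 + 8 (as XOR of powers of 2).
11 = 1 + 2 + 8 (as XOR of powers of 2).
Using the standard Nim-product table on single bits:
  2*2 = 3,   2*4 = 8,   2*8 = 12,
  4*4 = 6,   4*8 = 11,  8*8 = 13,
and  1*x = x (identity), k*l = l*k (commutative).
Pairwise Nim products:
  4 * 1 = 4
  4 * 2 = 8
  4 * 8 = 11
  8 * 1 = 8
  8 * 2 = 12
  8 * 8 = 13
XOR them: 4 XOR 8 XOR 11 XOR 8 XOR 12 XOR 13 = 14.
Result: 12 * 11 = 14 (in Nim).

14


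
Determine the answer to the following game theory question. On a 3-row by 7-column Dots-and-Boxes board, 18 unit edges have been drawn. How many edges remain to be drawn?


Grid: 3 x 7 boxes, i.e. 4 rows and 8 columns of dots.
Horizontal edges: (rows + 1) * cols = 4 * 7 = 28
Vertical edges: rows * (cols + 1) = 3 * 8 = 24
Total edges: 28 + 24 = 52
Edges drawn: 18
Remaining: 52 - 18 = 34

34


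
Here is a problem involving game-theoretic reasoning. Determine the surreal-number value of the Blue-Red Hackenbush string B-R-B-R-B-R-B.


Edges (from ground): B-R-B-R-B-R-B
By Berlekamp's sign-expansion rule, a Blue-Red Hackenbush stalk has the value of the surreal number whose sign sequence is the edge sequence with B -> + and R -> -.
Sign sequence: +-+-+-+
Trace the sign expansion in the surreal number tree, starting from 0:
Edge 1: B (sign +) -> bounds (0, +inf), value = 1
Edge 2: R (sign -) -> bounds (0, 1), value = 1/2
Edge 3: B (sign +) -> bounds (1/2, 1), value = 3/4
Edge 4: R (sign -) -> bounds (1/2, 3/4), value = 5/8
Edge 5: B (sign +) -> bounds (5/8, 3/4), value = 11/16
Edge 6: R (sign -) -> bounds (5/8, 11/16), value = 21/32
Edge 7: B (sign +) -> bounds (21/32, 11/16), value = 43/64
Game value = 43/64

43/64


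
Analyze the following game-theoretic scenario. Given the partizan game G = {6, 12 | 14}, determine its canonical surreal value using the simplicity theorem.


Left options: {6, 12}, max = 12
Right options: {14}, min = 14
All options are numbers and max(Left) < min(Right), so by the simplicity theorem the value is the simplest (earliest-born) number strictly between 12 and 14.
The only integer strictly between 12 and 14 is 13.
No non-integer in the interval can be simpler: if x is a non-integer in the interval, then floor(x) or ceil(x) also lies in the interval (the interval contains an integer), and both are proper prefixes of x's sign expansion, i.e. born earlier. So the game value is 13.
Game value = 13

13


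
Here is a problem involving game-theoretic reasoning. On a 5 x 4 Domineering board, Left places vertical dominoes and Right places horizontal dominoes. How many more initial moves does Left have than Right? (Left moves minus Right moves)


Board is 5 x 4 (rows x cols).
Left (vertical) placements: (rows-1) * cols = 4 * 4 = 16
Right (horizontal) placements: rows * (cols-1) = 5 * 3 = 15
Advantage = Left - Right = 16 - 15 = 1

1


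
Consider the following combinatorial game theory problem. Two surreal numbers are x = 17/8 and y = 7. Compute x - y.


x = 17/8, y = 7
Converting to common denominator: 8
x = 17/8, y = 56/8
x - y = 17/8 - 7 = -39/8

-39/8


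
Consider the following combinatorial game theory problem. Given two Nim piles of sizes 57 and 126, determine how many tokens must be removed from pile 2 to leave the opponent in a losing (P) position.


Piles: 57 and 126
Current XOR: 57 XOR 126 = 71 (non-zero, so this is an N-position).
To make the XOR zero, we need to find a move that balances the piles.
For pile 2 (size 126): target = 126 XOR 71 = 57
We reduce pile 2 from 126 to 57.
Tokens removed: 126 - 57 = 69
Verification: 57 XOR 57 = 0

69


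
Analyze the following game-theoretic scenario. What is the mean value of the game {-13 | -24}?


Game = {-13 | -24}, a switch {a | b} with numbers a > b.
Its thermograph has left wall a - t and right wall b + t, which meet at t = (a - b)/2, where both equal (a + b)/2. So the mast (mean value) is at (a + b)/2.
Mean = (-13 + (-24))/2 = -37/2 = -37/2

-37/2


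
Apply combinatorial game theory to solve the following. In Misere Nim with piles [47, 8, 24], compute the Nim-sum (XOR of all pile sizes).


We need the XOR (exclusive or) of all pile sizes.
After XOR-ing pile 1 (size 47): 0 XOR 47 = 47
After XOR-ing pile 2 (size 8): 47 XOR 8 = 39
After XOR-ing pile 3 (size 24): 39 XOR 24 = 63
The Nim-value of this position is 63.

63


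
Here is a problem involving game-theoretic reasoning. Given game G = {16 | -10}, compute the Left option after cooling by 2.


Original game: {16 | -10} (a switch {a | b} with a > b).
Cooling by t (for t below the temperature (a - b)/2 = 13) taxes each move by t: {a | b} cooled by t is {a - t | b + t}.
Cooling amount: t = 2
Cooled Left option: 16 - 2 = 14
Cooled Right option: -10 + 2 = -8
Cooled game: {14 | -8}
Left option = 14

14


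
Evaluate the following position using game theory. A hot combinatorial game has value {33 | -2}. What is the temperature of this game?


The game is {33 | -2}, a switch {a | b} with numbers a > b.
Cooling {a | b} by t gives {a - t | b + t}, which stops being hot when a - t = b + t, i.e. at t = (a - b)/2. So the temperature of a switch is (a - b)/2.
Temperature = (Left option - Right option) / 2
= (33 - (-2)) / 2
= 35 / 2
= 35/2

35/2


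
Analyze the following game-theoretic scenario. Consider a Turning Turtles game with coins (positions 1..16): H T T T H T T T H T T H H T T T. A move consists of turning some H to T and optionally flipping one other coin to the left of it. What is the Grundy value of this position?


Coins: H T T T H T T T H T T H H T T T
Key fact: a single head at position k behaves exactly like a Nim heap of size k (turning it to T and optionally flipping a coin at j < k corresponds to moving the heap from k to j, or to 0), and heads combine as a disjunctive sum (two heads at the same place would cancel, matching j XOR j = 0). So the Nim-value is the XOR of the 1-indexed positions of the heads.
Face-up positions (1-indexed): [1, 5, 9, 12, 13]
XOR 0 with 1: 0 XOR 1 = 1
XOR 1 with 5: 1 XOR 5 = 4
XOR 4 with 9: 4 XOR 9 = 13
XOR 13 with 12: 13 XOR 12 = 1
XOR 1 with 13: 1 XOR 13 = 12
Nim-value = 12

12


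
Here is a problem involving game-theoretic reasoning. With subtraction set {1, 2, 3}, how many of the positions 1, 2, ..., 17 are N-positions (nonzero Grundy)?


Subtraction set S = {1, 2, 3}, so G(n) = n mod 4.
G(n) = 0 when n is a multiple of 4.
Multiples of 4 in [1, 17]: 4
N-positions (nonzero Grundy) = 17 - 4 = 13

13


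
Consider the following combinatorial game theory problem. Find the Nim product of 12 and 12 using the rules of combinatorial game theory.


Nim multiplication is bilinear over XOR: (u XOR v) * w = (u*w) XOR (v*w).
So we split each operand into its bit components and XOR the pairwise Nim products.
12 = 4 + 8 (as XOR of powers of 2).
12 = 4 + 8 (as XOR of powers of 2).
Using the standard Nim-product table on single bits:
  2*2 = 3,   2*4 = 8,   2*8 = 12,
  4*4 = 6,   4*8 = 11,  8*8 = 13,
and  1*x = x (identity), k*l = l*k (commutative).
Pairwise Nim products:
  4 * 4 = 6
  4 * 8 = 11
  8 * 4 = 11
  8 * 8 = 13
XOR them: 6 XOR 11 XOR 11 XOR 13 = 11.
Result: 12 * 12 = 11 (in Nim).

11


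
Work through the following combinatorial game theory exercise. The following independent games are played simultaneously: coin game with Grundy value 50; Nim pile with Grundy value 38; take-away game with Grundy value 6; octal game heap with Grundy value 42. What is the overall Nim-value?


By the Sprague-Grundy theorem, the Grundy value of a sum of games is the XOR of individual Grundy values.
coin game: Grundy value = 50. Running XOR: 0 XOR 50 = 50
Nim pile: Grundy value = 38. Running XOR: 50 XOR 38 = 20
take-away game: Grundy value = 6. Running XOR: 20 XOR 6 = 18
octal game heap: Grundy value = 42. Running XOR: 18 XOR 42 = 56
The combined Grundy value is 56.

56


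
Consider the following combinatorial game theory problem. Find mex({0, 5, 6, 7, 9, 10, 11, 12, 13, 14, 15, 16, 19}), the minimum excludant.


Set = {0, 5, 6, 7, 9, 10, 11, 12, 13, 14, 15, 16, 19}
0 is in the set.
1 is NOT in the set. This is the mex.
mex = 1

1


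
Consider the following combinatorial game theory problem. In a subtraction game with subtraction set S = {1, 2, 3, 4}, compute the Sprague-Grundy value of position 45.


The subtraction set is S = {1, 2, 3, 4}.
G(k) = mex{ G(k - s) : s in S, s <= k }. We compute iteratively: G(0) = 0.
G(1) = mex({0}) = 1
G(2) = mex({0, 1}) = 2
G(3) = mex({0, 1, 2}) = 3
G(4) = mex({0, 1, 2, 3}) = 4
G(5) = mex({1, 2, 3, 4}) = 0
G(6) = mex({0, 2, 3, 4}) = 1
G(7) = mex({0, 1, 3, 4}) = 2
G(8) = mex({0, 1, 2, 4}) = 3
Observe that G(5)..G(8) = 0, 1, 2, 3 repeats G(0)..G(3) = 0, 1, 2, 3.
For k >= max(S) = 4, G(k) is determined by the previous 4 values G(k-4)..G(k-1); a window of 4 consecutive values has recurred shifted by 5, so by induction G(k + 5) = G(k) for all k >= 0: the sequence is periodic from the start with period 5.
One period: G(0..4) = 0, 1, 2, 3, 4.
45 mod 5 = 0, so G(45) = G(0) = 0.

0


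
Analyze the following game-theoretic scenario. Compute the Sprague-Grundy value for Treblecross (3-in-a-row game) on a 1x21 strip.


Treblecross: place X on empty cells; 3-in-a-row wins.
Playing within two cells of an existing X lets the opponent win at once, so sensible play treats the cells i-2..i+2 around each X as dead. The player left with no safe cell loses, so this is a normal-play take-away game on strips of safe cells.
Placing X at cell i (0-indexed) of a strip of k safe cells leaves independent strips of sizes max(0, i-2) and max(0, k-i-3). Hence G(k) = mex{ G(max(0,i-2)) XOR G(max(0,k-i-3)) : 0 <= i < k }, with G(0) = 0.
G(1): splits (0,0):0^0=0 -> mex({0}) = 1
G(2): splits (0,0):0^0=0 -> mex({0}) = 1
G(3): splits (0,0):0^0=0 -> mex({0}) = 1
G(4): splits (0,1):0^1=1 (0,0):0^0=0 -> mex({0, 1}) = 2
G(5): splits (0,2):0^1=1 (0,1):0^1=1 (0,0):0^0=0 -> mex({0, 1}) = 2
G(6) = mex({1}) = 0
G(7) = mex({0, 1, 2}) = 3
G(8) = mex({0, 1, 2}) = 3
G(9) = mex({0, 2}) = 1
G(10) = mex({0, 2, 3}) = 1
G(11) = mex({0, 3}) = 1
G(12) = mex({1, 3}) = 0
G(13) = mex({0, 1, 2, 3}) = 4
G(14) = mex({0, 1, 2}) = 3
G(15) = mex({0, 1, 2}) = 3
G(16) = mex({0, 1, 2, 4}) = 3
G(17) = mex({0, 1, 3, 4}) = 2
G(18) = mex({0, 1, 3, 4}) = 2
G(19) = mex({0, 1, 3, 5}) = 2
G(20) = mex({0, 1, 2, 3, 5}) = 4
G(21) = mex({0, 1, 2, 3, 5}) = 4
Therefore G(21) = 4.

4


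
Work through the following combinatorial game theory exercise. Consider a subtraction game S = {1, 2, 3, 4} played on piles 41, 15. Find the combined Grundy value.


Subtraction set: {1, 2, 3, 4}
For this subtraction set, G(n) = n mod 5 (period = max + 1 = 5).
Pile 1 (size 41): G(41) = 41 mod 5 = 1
Pile 2 (size 15): G(15) = 15 mod 5 = 0
Total Grundy value = XOR of all: 1 XOR 0 = 1

1


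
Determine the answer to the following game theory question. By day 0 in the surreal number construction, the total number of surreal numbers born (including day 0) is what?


Day 0: {|} = 0 is born. Count = 1.
Day n: the number of surreal numbers born by day n is 2^(n+1) - 1.
By day 0: 2^1 - 1 = 1
By day 0: 1 surreal numbers.

1


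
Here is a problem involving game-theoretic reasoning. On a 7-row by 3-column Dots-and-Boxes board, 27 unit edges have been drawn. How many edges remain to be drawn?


Grid: 7 x 3 boxes, i.e. 8 rows and 4 columns of dots.
Horizontal edges: (rows + 1) * cols = 8 * 3 = 24
Vertical edges: rows * (cols + 1) = 7 * 4 = 28
Total edges: 24 + 28 = 52
Edges drawn: 27
Remaining: 52 - 27 = 25

25


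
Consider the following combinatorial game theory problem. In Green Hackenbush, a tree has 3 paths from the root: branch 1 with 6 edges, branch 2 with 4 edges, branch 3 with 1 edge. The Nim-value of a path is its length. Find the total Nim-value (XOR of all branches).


The tree has 3 branches from the ground vertex.
In Green Hackenbush, the Nim-value of a simple path of length k is k.
Branch 1: length 6, Nim-value = 6
Branch 2: length 4, Nim-value = 4
Branch 3: length 1, Nim-value = 1
Total Nim-value = XOR of all branch values:
0 XOR 6 = 6
6 XOR 4 = 2
2 XOR 1 = 3
Nim-value of the tree = 3

3


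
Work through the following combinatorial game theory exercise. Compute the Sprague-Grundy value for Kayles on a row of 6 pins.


Kayles: a move removes 1 or 2 adjacent pins from a contiguous row.
Removing pins from a row of k leaves two independent rows (a, b) with a + b = k - 1 (one pin) or a + b = k - 2 (two pins); an end removal gives a = 0.
By Sprague-Grundy, G(k) = mex{ G(a) XOR G(b) } over all these splits. G(0) = 0.
G(1): splits (0,0):0^0=0 -> mex({0}) = 1
G(2): splits (0,1):0^1=1 (0,0):0^0=0 -> mex({0, 1}) = 2
G(3): splits (0,2):0^2=2 (1,1):1^1=0 (0,1):0^1=1 -> mex({0, 1, 2}) = 3
G(4): splits (0,3):0^3=3 (1,2):1^2=3 (0,2):0^2=2 (1,1):1^1=0 -> mex({0, 2, 3}) = 1
G(5): splits (0,4):0^1=1 (1,3):1^3=2 (2,2):2^2=0 (0,3):0^3=3 (1,2):1^2=3 -> mex({0, 1, 2, 3}) = 4
G(6) = mex({0, 1, 2, 4}) = 3
Therefore G(6) = 3.

3


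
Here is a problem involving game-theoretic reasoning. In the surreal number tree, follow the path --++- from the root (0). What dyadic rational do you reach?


Sign expansion: --++-
Rule: track bounds (lo, hi), initially (-inf, +inf). On '+', the current value becomes lo and we move to the simplest number in (value, hi): value + 1 if hi = +inf, otherwise the midpoint (value + hi)/2. On '-', the current value becomes hi and we move to value - 1 if lo = -inf, otherwise the midpoint (lo + value)/2.
Start at 0.
Step 1: sign = -, move left. Bounds: (-inf, 0). Value = -1
Step 2: sign = -, move left. Bounds: (-inf, -1). Value = -2
Step 3: sign = +, move right. Bounds: (-2, -1). Value = -3/2
Step 4: sign = +, move right. Bounds: (-3/2, -1). Value = -5/4
Step 5: sign = -, move left. Bounds: (-3/2, -5/4). Value = -11/8
The surreal number with sign expansion --++- is -11/8.

-11/8


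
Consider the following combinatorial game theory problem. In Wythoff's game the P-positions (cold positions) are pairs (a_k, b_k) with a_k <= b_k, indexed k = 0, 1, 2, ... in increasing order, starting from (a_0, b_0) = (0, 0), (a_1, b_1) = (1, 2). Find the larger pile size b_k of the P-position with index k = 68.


By Wythoff's theorem, a_k = floor(k * phi) and b_k = floor(k * phi^2) = a_k + k, where phi = (1 + sqrt(5))/2 is the golden ratio.
phi = (1 + sqrt(5))/2 = 1.618034
phi^2 = phi + 1 = 2.618034
k = 68
k * phi^2 = 68 * 2.618034 = 178.026311
b_68 = floor(k * phi^2) = 178 (check: a_68 + k = 110 + 68 = 178)

178


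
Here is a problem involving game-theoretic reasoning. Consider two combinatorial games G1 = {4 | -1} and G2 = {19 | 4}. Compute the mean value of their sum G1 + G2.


G1 = {4 | -1}, G2 = {19 | 4}
Each is a switch {a | b} with numbers a > b; its mean value is (a + b)/2, and mean value is additive over game sums: m(G1 + G2) = m(G1) + m(G2).
Mean of G1 = (4 + (-1))/2 = 3/2 = 3/2
Mean of G2 = (19 + (4))/2 = 23/2 = 23/2
Mean of G1 + G2 = 3/2 + 23/2 = 13

13


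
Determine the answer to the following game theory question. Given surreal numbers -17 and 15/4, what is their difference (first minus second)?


x = -17, y = 15/4
Converting to common denominator: 4
x = -68/4, y = 15/4
x - y = -17 - 15/4 = -83/4

-83/4


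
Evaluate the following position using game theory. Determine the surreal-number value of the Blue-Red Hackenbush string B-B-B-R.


Edges (from ground): B-B-B-R
By Berlekamp's sign-expansion rule, a Blue-Red Hackenbush stalk has the value of the surreal number whose sign sequence is the edge sequence with B -> + and R -> -.
Sign sequence: +++-
Trace the sign expansion in the surreal number tree, starting from 0:
Edge 1: B (sign +) -> bounds (0, +inf), value = 1
Edge 2: B (sign +) -> bounds (1, +inf), value = 2
Edge 3: B (sign +) -> bounds (2, +inf), value = 3
Edge 4: R (sign -) -> bounds (2, 3), value = 5/2
Game value = 5/2

5/2


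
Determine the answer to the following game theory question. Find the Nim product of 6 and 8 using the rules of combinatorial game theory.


Nim multiplication is bilinear over XOR: (u XOR v) * w = (u*w) XOR (v*w).
So we split each operand into its bit components and XOR the pairwise Nim products.
6 = 2 + 4 (as XOR of powers of 2).
8 = 8 (as XOR of powers of 2).
Using the standard Nim-product table on single bits:
  2*2 = 3,   2*4 = 8,   2*8 = 12,
  4*4 = 6,   4*8 = 11,  8*8 = 13,
and  1*x = x (identity), k*l = l*k (commutative).
Pairwise Nim products:
  2 * 8 = 12
  4 * 8 = 11
XOR them: 12 XOR 11 = 7.
Result: 6 * 8 = 7 (in Nim).

7


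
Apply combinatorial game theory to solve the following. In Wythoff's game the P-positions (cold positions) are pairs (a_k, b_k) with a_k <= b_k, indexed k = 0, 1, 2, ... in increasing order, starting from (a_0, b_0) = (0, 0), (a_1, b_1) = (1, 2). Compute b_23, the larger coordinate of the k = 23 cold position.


By Wythoff's theorem, a_k = floor(k * phi) and b_k = floor(k * phi^2) = a_k + k, where phi = (1 + sqrt(5))/2 is the golden ratio.
phi = (1 + sqrt(5))/2 = 1.618034
phi^2 = phi + 1 = 2.618034
k = 23
k * phi^2 = 23 * 2.618034 = 60.214782
b_23 = floor(k * phi^2) = 60 (check: a_23 + k = 37 + 23 = 60)

60


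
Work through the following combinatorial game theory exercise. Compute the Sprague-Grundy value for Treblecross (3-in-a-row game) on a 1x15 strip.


Treblecross: place X on empty cells; 3-in-a-row wins.
Playing within two cells of an existing X lets the opponent win at once, so sensible play treats the cells i-2..i+2 around each X as dead. The player left with no safe cell loses, so this is a normal-play take-away game on strips of safe cells.
Placing X at cell i (0-indexed) of a strip of k safe cells leaves independent strips of sizes max(0, i-2) and max(0, k-i-3). Hence G(k) = mex{ G(max(0,i-2)) XOR G(max(0,k-i-3)) : 0 <= i < k }, with G(0) = 0.
G(1): splits (0,0):0^0=0 -> mex({0}) = 1
G(2): splits (0,0):0^0=0 -> mex({0}) = 1
G(3): splits (0,0):0^0=0 -> mex({0}) = 1
G(4): splits (0,1):0^1=1 (0,0):0^0=0 -> mex({0, 1}) = 2
G(5): splits (0,2):0^1=1 (0,1):0^1=1 (0,0):0^0=0 -> mex({0, 1}) = 2
G(6) = mex({1}) = 0
G(7) = mex({0, 1, 2}) = 3
G(8) = mex({0, 1, 2}) = 3
G(9) = mex({0, 2}) = 1
G(10) = mex({0, 2, 3}) = 1
G(11) = mex({0, 3}) = 1
G(12) = mex({1, 3}) = 0
G(13) = mex({0, 1, 2, 3}) = 4
G(14) = mex({0, 1, 2}) = 3
G(15) = mex({0, 1, 2}) = 3
Therefore G(15) = 3.

3


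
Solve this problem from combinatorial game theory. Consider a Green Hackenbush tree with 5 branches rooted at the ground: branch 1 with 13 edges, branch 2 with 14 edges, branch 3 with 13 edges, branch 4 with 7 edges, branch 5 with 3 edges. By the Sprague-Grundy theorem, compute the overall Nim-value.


The tree has 5 branches from the ground vertex.
In Green Hackenbush, the Nim-value of a simple path of length k is k.
Branch 1: length 13, Nim-value = 13
Branch 2: length 14, Nim-value = 14
Branch 3: length 13, Nim-value = 13
Branch 4: length 7, Nim-value = 7
Branch 5: length 3, Nim-value = 3
Total Nim-value = XOR of all branch values:
0 XOR 13 = 13
13 XOR 14 = 3
3 XOR 13 = 14
14 XOR 7 = 9
9 XOR 3 = 10
Nim-value of the tree = 10

10


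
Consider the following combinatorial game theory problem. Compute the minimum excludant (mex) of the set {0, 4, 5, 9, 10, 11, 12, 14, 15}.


Set = {0, 4, 5, 9, 10, 11, 12, 14, 15}
0 is in the set.
1 is NOT in the set. This is the mex.
mex = 1

1


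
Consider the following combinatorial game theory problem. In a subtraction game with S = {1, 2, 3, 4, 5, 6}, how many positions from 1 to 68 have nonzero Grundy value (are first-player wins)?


Subtraction set S = {1, 2, 3, 4, 5, 6}, so G(n) = n mod 7.
G(n) = 0 when n is a multiple of 7.
Multiples of 7 in [1, 68]: 9
N-positions (nonzero Grundy) = 68 - 9 = 59

59


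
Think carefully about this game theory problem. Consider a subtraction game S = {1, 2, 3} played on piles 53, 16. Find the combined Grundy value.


Subtraction set: {1, 2, 3}
For this subtraction set, G(n) = n mod 4 (period = max + 1 = 4).
Pile 1 (size 53): G(53) = 53 mod 4 = 1
Pile 2 (size 16): G(16) = 16 mod 4 = 0
Total Grundy value = XOR of all: 1 XOR 0 = 1

1


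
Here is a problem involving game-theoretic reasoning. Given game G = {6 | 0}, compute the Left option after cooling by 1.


Original game: {6 | 0} (a switch {a | b} with a > b).
Cooling by t (for t below the temperature (a - b)/2 = 3) taxes each move by t: {a | b} cooled by t is {a - t | b + t}.
Cooling amount: t = 1
Cooled Left option: 6 - 1 = 5
Cooled Right option: 0 + 1 = 1
Cooled game: {5 | 1}
Left option = 5

5


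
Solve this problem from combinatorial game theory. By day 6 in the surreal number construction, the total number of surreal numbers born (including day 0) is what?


Day 0: {|} = 0 is born. Count = 1.
Day n: the number of surreal numbers born by day n is 2^(n+1) - 1.
By day 0: 2^1 - 1 = 1
By day 1: 2^2 - 1 = 3
By day 2: 2^3 - 1 = 7
By day 3: 2^4 - 1 = 15
By day 4: 2^5 - 1 = 31
By day 5: 2^6 - 1 = 63
By day 6: 2^7 - 1 = 127
By day 6: 127 surreal numbers.

127


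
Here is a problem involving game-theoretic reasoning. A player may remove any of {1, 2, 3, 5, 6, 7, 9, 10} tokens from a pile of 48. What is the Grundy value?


The subtraction set is S = {1, 2, 3, 5, 6, 7, 9, 10}.
G(k) = mex{ G(k - s) : s in S, s <= k }. We compute iteratively: G(0) = 0.
G(1) = mex({0}) = 1
G(2) = mex({0, 1}) = 2
G(3) = mex({0, 1, 2}) = 3
G(4) = mex({1, 2, 3}) = 0
G(5) = mex({0, 2, 3}) = 1
G(6) = mex({0, 1, 3}) = 2
G(7) = mex({0, 1, 2}) = 3
G(8) = mex({1, 2, 3}) = 0
G(9) = mex({0, 2, 3}) = 1
G(10) = mex({0, 1, 3}) = 2
G(11) = mex({0, 1, 2}) = 3
G(12) = mex({1, 2, 3}) = 0
G(13) = mex({0, 2, 3}) = 1
Observe that G(4)..G(13) = 0, 1, 2, 3, 0, 1, 2, 3, 0, 1 repeats G(0)..G(9) = 0, 1, 2, 3, 0, 1, 2, 3, 0, 1.
For k >= max(S) = 10, G(k) is determined by the previous 10 values G(k-10)..G(k-1); a window of 10 consecutive values has recurred shifted by 4, so by induction G(k + 4) = G(k) for all k >= 0: the sequence is periodic from the start with period 4.
One period: G(0..3) = 0, 1, 2, 3.
48 mod 4 = 0, so G(48) = G(0) = 0.

0


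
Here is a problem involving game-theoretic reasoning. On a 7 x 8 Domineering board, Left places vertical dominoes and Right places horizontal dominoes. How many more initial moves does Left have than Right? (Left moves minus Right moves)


Board is 7 x 8 (rows x cols).
Left (vertical) placements: (rows-1) * cols = 6 * 8 = 48
Right (horizontal) placements: rows * (cols-1) = 7 * 7 = 49
Advantage = Left - Right = 48 - 49 = -1

-1


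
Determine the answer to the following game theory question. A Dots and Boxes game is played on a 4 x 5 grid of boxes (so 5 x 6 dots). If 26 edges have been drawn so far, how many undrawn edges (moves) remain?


Grid: 4 x 5 boxes, i.e. 5 rows and 6 columns of dots.
Horizontal edges: (rows + 1) * cols = 5 * 5 = 25
Vertical edges: rows * (cols + 1) = 4 * 6 = 24
Total edges: 25 + 24 = 49
Edges drawn: 26
Remaining: 49 - 26 = 23

23


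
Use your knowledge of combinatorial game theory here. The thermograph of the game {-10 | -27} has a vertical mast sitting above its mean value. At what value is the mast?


Game = {-10 | -27}, a switch {a | b} with numbers a > b.
Its thermograph has left wall a - t and right wall b + t, which meet at t = (a - b)/2, where both equal (a + b)/2. So the mast (mean value) is at (a + b)/2.
Mean = (-10 + (-27))/2 = -37/2 = -37/2

-37/2


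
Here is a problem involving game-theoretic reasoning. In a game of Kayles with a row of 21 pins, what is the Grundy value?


Kayles: a move removes 1 or 2 adjacent pins from a contiguous row.
Removing pins from a row of k leaves two independent rows (a, b) with a + b = k - 1 (one pin) or a + b = k - 2 (two pins); an end removal gives a = 0.
By Sprague-Grundy, G(k) = mex{ G(a) XOR G(b) } over all these splits. G(0) = 0.
G(1): splits (0,0):0^0=0 -> mex({0}) = 1
G(2): splits (0,1):0^1=1 (0,0):0^0=0 -> mex({0, 1}) = 2
G(3): splits (0,2):0^2=2 (1,1):1^1=0 (0,1):0^1=1 -> mex({0, 1, 2}) = 3
G(4): splits (0,3):0^3=3 (1,2):1^2=3 (0,2):0^2=2 (1,1):1^1=0 -> mex({0, 2, 3}) = 1
G(5): splits (0,4):0^1=1 (1,3):1^3=2 (2,2):2^2=0 (0,3):0^3=3 (1,2):1^2=3 -> mex({0, 1, 2, 3}) = 4
G(6) = mex({0, 1, 2, 4}) = 3
G(7) = mex({0, 1, 3, 4, 5}) = 2
G(8) = mex({0, 2, 3, 5, 6}) = 1
G(9) = mex({0, 1, 2, 3, 6, 7}) = 4
G(10) = mex({0, 1, 3, 4, 5, 7}) = 2
G(11) = mex({0, 1, 2, 3, 4, 5}) = 6
G(12) = mex({0, 1, 2, 3, 5, 6, 7}) = 4
G(13) = mex({0, 2, 3, 4, 6, 7}) = 1
G(14) = mex({0, 1, 4, 5, 6, 7}) = 2
G(15) = mex({0, 1, 2, 3, 4, 5, 6}) = 7
G(16) = mex({0, 2, 3, 5, 6, 7}) = 1
G(17) = mex({0, 1, 2, 3, 5, 6, 7}) = 4
G(18) = mex({0, 1, 2, 4, 5, 6}) = 3
G(19) = mex({0, 1, 3, 4, 5, 7}) = 2
G(20) = mex({0, 2, 3, 4, 5, 6, 7}) = 1
G(21) = mex({0, 1, 2, 3, 5, 6, 7}) = 4
Therefore G(21) = 4.

4


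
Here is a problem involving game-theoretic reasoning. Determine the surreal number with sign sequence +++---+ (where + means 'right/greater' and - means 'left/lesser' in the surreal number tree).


Sign expansion: +++---+
Rule: track bounds (lo, hi), initially (-inf, +inf). On '+', the current value becomes lo and we move to the simplest number in (value, hi): value + 1 if hi = +inf, otherwise the midpoint (value + hi)/2. On '-', the current value becomes hi and we move to value - 1 if lo = -inf, otherwise the midpoint (lo + value)/2.
Start at 0.
Step 1: sign = +, move right. Bounds: (0, +inf). Value = 1
Step 2: sign = +, move right. Bounds: (1, +inf). Value = 2
Step 3: sign = +, move right. Bounds: (2, +inf). Value = 3
Step 4: sign = -, move left. Bounds: (2, 3). Value = 5/2
Step 5: sign = -, move left. Bounds: (2, 5/2). Value = 9/4
Step 6: sign = -, move left. Bounds: (2, 9/4). Value = 17/8
Step 7: sign = +, move right. Bounds: (17/8, 9/4). Value = 35/16
The surreal number with sign expansion +++---+ is 35/16.

35/16


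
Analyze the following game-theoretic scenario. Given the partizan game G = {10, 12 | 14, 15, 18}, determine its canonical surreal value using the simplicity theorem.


Left options: {10, 12}, max = 12
Right options: {14, 15, 18}, min = 14
All options are numbers and max(Left) < min(Right), so by the simplicity theorem the value is the simplest (earliest-born) number strictly between 12 and 14.
The only integer strictly between 12 and 14 is 13.
No non-integer in the interval can be simpler: if x is a non-integer in the interval, then floor(x) or ceil(x) also lies in the interval (the interval contains an integer), and both are proper prefixes of x's sign expansion, i.e. born earlier. So the game value is 13.
Game value = 13

13


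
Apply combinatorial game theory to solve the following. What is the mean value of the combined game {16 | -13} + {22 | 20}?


G1 = {16 | -13}, G2 = {22 | 20}
Each is a switch {a | b} with numbers a > b; its mean value is (a + b)/2, and mean value is additive over game sums: m(G1 + G2) = m(G1) + m(G2).
Mean of G1 = (16 + (-13))/2 = 3/2 = 3/2
Mean of G2 = (22 + (20))/2 = 42/2 = 21
Mean of G1 + G2 = 3/2 + 21 = 45/2

45/2


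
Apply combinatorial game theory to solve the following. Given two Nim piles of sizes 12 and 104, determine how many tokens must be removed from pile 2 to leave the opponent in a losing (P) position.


Piles: 12 and 104
Current XOR: 12 XOR 104 = 100 (non-zero, so this is an N-position).
To make the XOR zero, we need to find a move that balances the piles.
For pile 2 (size 104): target = 104 XOR 100 = 12
We reduce pile 2 from 104 to 12.
Tokens removed: 104 - 12 = 92
Verification: 12 XOR 12 = 0

92


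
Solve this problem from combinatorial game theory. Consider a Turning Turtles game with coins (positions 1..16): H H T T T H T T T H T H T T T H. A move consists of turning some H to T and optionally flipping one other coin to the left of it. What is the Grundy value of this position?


Coins: H H T T T H T T T H T H T T T H
Key fact: a single head at position k behaves exactly like a Nim heap of size k (turning it to T and optionally flipping a coin at j < k corresponds to moving the heap from k to j, or to 0), and heads combine as a disjunctive sum (two heads at the same place would cancel, matching j XOR j = 0). So the Nim-value is the XOR of the 1-indexed positions of the heads.
Face-up positions (1-indexed): [1, 2, 6, 10, 12, 16]
XOR 0 with 1: 0 XOR 1 = 1
XOR 1 with 2: 1 XOR 2 = 3
XOR 3 with 6: 3 XOR 6 = 5
XOR 5 with 10: 5 XOR 10 = 15
XOR 15 with 12: 15 XOR 12 = 3
XOR 3 with 16: 3 XOR 16 = 19
Nim-value = 19

19
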